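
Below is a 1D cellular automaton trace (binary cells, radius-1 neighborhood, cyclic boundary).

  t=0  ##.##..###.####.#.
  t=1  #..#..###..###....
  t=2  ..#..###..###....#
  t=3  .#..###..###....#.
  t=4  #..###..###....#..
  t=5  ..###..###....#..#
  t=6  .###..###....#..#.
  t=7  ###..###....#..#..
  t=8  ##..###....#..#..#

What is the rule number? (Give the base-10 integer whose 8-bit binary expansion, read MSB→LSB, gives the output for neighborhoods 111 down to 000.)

  ### -> #   bit 7 = 1  t=0,i=8
  ##. -> .   bit 6 = 0  t=0,i=1
  #.# -> .   bit 5 = 0  t=0,i=2
  #.. -> .   bit 4 = 0  t=0,i=5
  .## -> #   bit 3 = 1  t=0,i=0
  .#. -> .   bit 2 = 0  t=0,i=16
  ..# -> #   bit 1 = 1  t=0,i=6
  ... -> .   bit 0 = 0  t=1,i=15
  bits 10001010 = 138

138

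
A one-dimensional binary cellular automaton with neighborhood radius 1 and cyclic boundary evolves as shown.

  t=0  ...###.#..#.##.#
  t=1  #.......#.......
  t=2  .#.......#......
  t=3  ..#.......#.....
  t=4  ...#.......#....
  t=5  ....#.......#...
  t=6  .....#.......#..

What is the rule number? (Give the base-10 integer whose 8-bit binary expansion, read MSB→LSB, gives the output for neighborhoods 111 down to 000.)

16

  ###|.  b7=0 t=0,i=4
  ##.|.  b6=0 t=0,i=5
  #.#|.  b5=0 t=0,i=6
  #..|#  b4=1 t=0,i=0
  .##|.  b3=0 t=0,i=3
  .#.|.  b2=0 t=0,i=7
  ..#|.  b1=0 t=0,i=2
  ...|.  b0=0 t=0,i=1
  bits 00010000 = 16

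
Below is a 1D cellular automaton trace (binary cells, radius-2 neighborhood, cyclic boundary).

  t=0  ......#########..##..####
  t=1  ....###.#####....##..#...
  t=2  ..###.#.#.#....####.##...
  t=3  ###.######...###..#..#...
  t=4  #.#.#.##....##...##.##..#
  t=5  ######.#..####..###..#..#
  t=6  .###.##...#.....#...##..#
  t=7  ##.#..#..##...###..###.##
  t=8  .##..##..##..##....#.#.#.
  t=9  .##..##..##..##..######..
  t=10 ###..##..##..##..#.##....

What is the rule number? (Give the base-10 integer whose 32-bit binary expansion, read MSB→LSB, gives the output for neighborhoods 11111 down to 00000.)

  ##### -> #   bit 31 = 1  t=0,i=8
  ####. -> .   bit 30 = 0  t=0,i=13
  ###.# -> #   bit 29 = 1  t=1,i=6
  ###.. -> .   bit 28 = 0  t=0,i=14
  ##.## -> .   bit 27 = 0  t=1,i=7
  ##.#. -> #   bit 26 = 1  t=2,i=5
  ##..# -> .   bit 25 = 0  t=0,i=15
  ##... -> .   bit 24 = 0  t=0,i=0
  #.### -> #   bit 23 = 1  t=1,i=8
  #.##. -> .   bit 22 = 0  t=2,i=20
  #.#.# -> #   bit 21 = 1  t=2,i=6
  #.#.. -> .   bit 20 = 0  t=2,i=10
  #..## -> .   bit 19 = 0  t=0,i=16
  #..#. -> #   bit 18 = 1  t=1,i=20
  #...# -> .   bit 17 = 0  t=3,i=11
  #.... -> .   bit 16 = 0  t=0,i=1
  .#### -> .   bit 15 = 0  t=0,i=7
  .###. -> .   bit 14 = 0  t=1,i=5
  .##.# -> #   bit 13 = 1  t=4,i=0
  .##.. -> #   bit 12 = 1  t=0,i=18
  .#.## -> #   bit 11 = 1  t=4,i=5
  .#.#. -> #   bit 10 = 1  t=2,i=7
  .#..# -> .   bit 9 = 0  t=3,i=19
  .#... -> .   bit 8 = 0  t=1,i=22
  ..### -> #   bit 7 = 1  t=0,i=6
  ..##. -> #   bit 6 = 1  t=0,i=17
  ..#.# -> #   bit 5 = 1  t=6,i=24
  ..#.. -> #   bit 4 = 1  t=1,i=21
  ...## -> #   bit 3 = 1  t=0,i=5
  ...#. -> #   bit 2 = 1  t=6,i=9
  ....# -> #   bit 1 = 1  t=0,i=4
  ..... -> .   bit 0 = 0  t=0,i=2
  bits 10100100101001000011110011111110 = 2762226942

2762226942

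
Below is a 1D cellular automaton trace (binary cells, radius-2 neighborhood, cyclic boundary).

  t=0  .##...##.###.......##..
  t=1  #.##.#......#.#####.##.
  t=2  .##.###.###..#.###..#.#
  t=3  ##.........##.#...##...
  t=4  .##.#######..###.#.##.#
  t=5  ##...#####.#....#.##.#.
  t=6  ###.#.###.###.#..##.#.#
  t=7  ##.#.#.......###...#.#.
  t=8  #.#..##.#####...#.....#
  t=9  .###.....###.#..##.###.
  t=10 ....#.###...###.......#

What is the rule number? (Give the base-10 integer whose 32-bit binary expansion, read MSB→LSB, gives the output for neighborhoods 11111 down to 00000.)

3344210715

  #####|#  b31=1 t=1,i=16
  ####.|#  b30=1 t=1,i=17
  ###.#|.  b29=0 t=1,i=18
  ###..|.  b28=0 t=0,i=11
  ##.##|.  b27=0 t=0,i=8
  ##.#.|#  b26=1 t=1,i=4
  ##..#|#  b25=1 t=2,i=11
  ##...|#  b24=1 t=0,i=3
  #.###|.  b23=0 t=0,i=9
  #.##.|#  b22=1 t=1,i=2
  #.#.#|.  b21=0 t=1,i=0
  #.#..|#  b20=1 t=1,i=5
  #..##|.  b19=0 t=4,i=12
  #..#.|#  b18=1 t=2,i=12
  #...#|.  b17=0 t=0,i=4
  #....|.  b16=0 t=0,i=13
  .####|#  b15=1 t=1,i=15
  .###.|.  b14=0 t=0,i=10
  .##.#|.  b13=0 t=0,i=7
  .##..|#  b12=1 t=0,i=2
  .#.##|#  b11=1 t=1,i=1
  .#.#.|.  b10=0 t=2,i=21
  .#..#|#  b9=1 t=6,i=15
  .#...|#  b8=1 t=1,i=6
  ..###|.  b7=0 t=4,i=13
  ..##.|.  b6=0 t=0,i=1
  ..#.#|.  b5=0 t=1,i=12
  ..#..|#  b4=1 t=8,i=16
  ...##|#  b3=1 t=0,i=0
  ...#.|.  b2=0 t=1,i=11
  ....#|#  b1=1 t=0,i=17
  .....|#  b0=1 t=0,i=14
  bits 11000111010101001001101100011011 = 3344210715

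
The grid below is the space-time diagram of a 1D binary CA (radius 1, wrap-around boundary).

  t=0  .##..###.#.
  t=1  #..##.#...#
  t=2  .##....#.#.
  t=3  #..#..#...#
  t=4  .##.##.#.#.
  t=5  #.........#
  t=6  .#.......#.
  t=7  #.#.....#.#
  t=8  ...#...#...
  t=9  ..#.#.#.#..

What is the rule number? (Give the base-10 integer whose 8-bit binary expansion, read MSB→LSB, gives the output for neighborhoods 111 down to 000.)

  ### -> #   bit 7 = 1  t=0,i=6
  ##. -> .   bit 6 = 0  t=0,i=2
  #.# -> .   bit 5 = 0  t=0,i=8
  #.. -> #   bit 4 = 1  t=0,i=3
  .## -> .   bit 3 = 0  t=0,i=1
  .#. -> .   bit 2 = 0  t=0,i=9
  ..# -> #   bit 1 = 1  t=0,i=0
  ... -> .   bit 0 = 0  t=1,i=8
  bits 10010010 = 146

146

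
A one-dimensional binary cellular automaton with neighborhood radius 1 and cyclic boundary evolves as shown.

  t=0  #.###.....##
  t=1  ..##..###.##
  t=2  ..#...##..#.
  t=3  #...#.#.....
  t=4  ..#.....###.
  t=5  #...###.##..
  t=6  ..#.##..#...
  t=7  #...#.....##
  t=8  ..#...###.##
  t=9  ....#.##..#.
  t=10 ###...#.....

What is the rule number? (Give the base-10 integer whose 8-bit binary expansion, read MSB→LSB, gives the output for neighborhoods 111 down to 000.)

  [7] ### => #  t=0,i=3
  [6] ##. => .  t=0,i=0
  [5] #.# => .  t=0,i=1
  [4] #.. => .  t=0,i=5
  [3] .## => #  t=0,i=2
  [2] .#. => .  t=2,i=2
  [1] ..# => .  t=0,i=9
  [0] ... => #  t=0,i=6
  bits 10001001 = 137

137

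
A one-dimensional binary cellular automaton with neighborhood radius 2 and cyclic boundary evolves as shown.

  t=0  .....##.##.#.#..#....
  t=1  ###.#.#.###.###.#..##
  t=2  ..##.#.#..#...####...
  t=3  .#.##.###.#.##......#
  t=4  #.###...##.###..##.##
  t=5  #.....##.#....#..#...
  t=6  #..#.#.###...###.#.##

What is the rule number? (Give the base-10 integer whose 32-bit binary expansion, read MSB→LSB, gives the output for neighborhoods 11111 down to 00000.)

642924093

  nb #####: next=.  (t=1,i=0, bit31=0)
  nb ####.: next=.  (t=1,i=1, bit30=0)
  nb ###.#: next=#  (t=1,i=2, bit29=1)
  nb ###..: next=.  (t=2,i=17, bit28=0)
  nb ##.##: next=.  (t=0,i=7, bit27=0)
  nb ##.#.: next=#  (t=0,i=10, bit26=1)
  nb ##..#: next=#  (t=4,i=14, bit25=1)
  nb ##...: next=.  (t=2,i=18, bit24=0)
  nb #.###: next=.  (t=1,i=8, bit23=0)
  nb #.##.: next=#  (t=0,i=8, bit22=1)
  nb #.#.#: next=.  (t=0,i=11, bit21=0)
  nb #.#..: next=#  (t=0,i=13, bit20=1)
  nb #..##: next=.  (t=1,i=18, bit19=0)
  nb #..#.: next=.  (t=0,i=15, bit18=0)
  nb #...#: next=#  (t=2,i=12, bit17=1)
  nb #....: next=.  (t=0,i=18, bit16=0)
  nb .####: next=.  (t=1,i=20, bit15=0)
  nb .###.: next=.  (t=1,i=9, bit14=0)
  nb .##.#: next=#  (t=0,i=6, bit13=1)
  nb .##..: next=#  (t=3,i=13, bit12=1)
  nb .#.##: next=#  (t=1,i=7, bit11=1)
  nb .#.#.: next=#  (t=0,i=12, bit10=1)
  nb .#..#: next=#  (t=0,i=14, bit9=1)
  nb .#...: next=.  (t=0,i=17, bit8=0)
  nb ..###: next=.  (t=1,i=19, bit7=0)
  nb ..##.: next=.  (t=0,i=5, bit6=0)
  nb ..#.#: next=#  (t=3,i=20, bit5=1)
  nb ..#..: next=#  (t=0,i=16, bit4=1)
  nb ...##: next=#  (t=0,i=4, bit3=1)
  nb ...#.: next=#  (t=3,i=19, bit2=1)
  nb ....#: next=.  (t=0,i=3, bit1=0)
  nb .....: next=#  (t=0,i=0, bit0=1)
  bits 00100110010100100011111000111101 = 642924093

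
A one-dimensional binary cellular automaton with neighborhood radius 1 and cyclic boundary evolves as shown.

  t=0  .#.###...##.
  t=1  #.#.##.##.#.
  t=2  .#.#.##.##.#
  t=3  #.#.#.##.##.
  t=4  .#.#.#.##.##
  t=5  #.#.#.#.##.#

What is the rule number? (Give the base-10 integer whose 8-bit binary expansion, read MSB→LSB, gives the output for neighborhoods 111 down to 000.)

227

  ### -> #   bit 7 = 1  t=0,i=4
  ##. -> #   bit 6 = 1  t=0,i=5
  #.# -> #   bit 5 = 1  t=0,i=2
  #.. -> .   bit 4 = 0  t=0,i=6
  .## -> .   bit 3 = 0  t=0,i=3
  .#. -> .   bit 2 = 0  t=0,i=1
  ..# -> #   bit 1 = 1  t=0,i=0
  ... -> #   bit 0 = 1  t=0,i=7
  bits 11100011 = 227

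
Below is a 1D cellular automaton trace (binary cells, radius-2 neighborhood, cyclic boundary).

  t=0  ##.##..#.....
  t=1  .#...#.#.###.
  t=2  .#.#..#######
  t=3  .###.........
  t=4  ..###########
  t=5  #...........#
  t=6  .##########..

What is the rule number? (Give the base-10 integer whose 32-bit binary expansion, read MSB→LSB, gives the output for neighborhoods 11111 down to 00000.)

330525715

  ##### -> .   bit 31 = 0  t=2,i=8
  ####. -> .   bit 30 = 0  t=2,i=11
  ###.# -> .   bit 29 = 0  t=2,i=12
  ###.. -> #   bit 28 = 1  t=1,i=11
  ##.## -> .   bit 27 = 0  t=0,i=2
  ##.#. -> .   bit 26 = 0  t=2,i=0
  ##..# -> #   bit 25 = 1  t=0,i=5
  ##... -> #   bit 24 = 1  t=3,i=4
  #.### -> #   bit 23 = 1  t=1,i=9
  #.##. -> .   bit 22 = 0  t=0,i=3
  #.#.# -> #   bit 21 = 1  t=1,i=7
  #.#.. -> #   bit 20 = 1  t=2,i=3
  #..## -> .   bit 19 = 0  t=2,i=5
  #..#. -> .   bit 18 = 0  t=0,i=6
  #...# -> #   bit 17 = 1  t=1,i=3
  #.... -> #   bit 16 = 1  t=0,i=9
  .#### -> .   bit 15 = 0  t=2,i=7
  .###. -> #   bit 14 = 1  t=1,i=10
  .##.# -> #   bit 13 = 1  t=0,i=1
  .##.. -> .   bit 12 = 0  t=0,i=4
  .#.## -> #   bit 11 = 1  t=1,i=8
  .#.#. -> #   bit 10 = 1  t=1,i=6
  .#..# -> .   bit 9 = 0  t=2,i=4
  .#... -> .   bit 8 = 0  t=0,i=8
  ..### -> .   bit 7 = 0  t=2,i=6
  ..##. -> .   bit 6 = 0  t=0,i=0
  ..#.# -> .   bit 5 = 0  t=1,i=5
  ..#.. -> #   bit 4 = 1  t=0,i=7
  ...## -> .   bit 3 = 0  t=0,i=12
  ...#. -> .   bit 2 = 0  t=1,i=4
  ....# -> #   bit 1 = 1  t=0,i=11
  ..... -> #   bit 0 = 1  t=0,i=10
  bits 00010011101100110110110000010011 = 330525715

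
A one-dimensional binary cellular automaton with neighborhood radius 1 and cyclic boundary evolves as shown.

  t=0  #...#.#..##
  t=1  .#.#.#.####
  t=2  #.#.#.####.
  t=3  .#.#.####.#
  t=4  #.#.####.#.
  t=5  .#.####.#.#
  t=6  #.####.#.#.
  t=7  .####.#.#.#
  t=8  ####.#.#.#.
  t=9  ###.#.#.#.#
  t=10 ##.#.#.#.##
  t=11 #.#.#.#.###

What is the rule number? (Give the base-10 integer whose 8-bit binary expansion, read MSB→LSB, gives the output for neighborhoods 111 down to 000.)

  nb ###: next=#  (t=0,i=10, bit7=1)
  nb ##.: next=.  (t=0,i=0, bit6=0)
  nb #.#: next=#  (t=0,i=5, bit5=1)
  nb #..: next=#  (t=0,i=1, bit4=1)
  nb .##: next=#  (t=0,i=9, bit3=1)
  nb .#.: next=.  (t=0,i=4, bit2=0)
  nb ..#: next=#  (t=0,i=3, bit1=1)
  nb ...: next=.  (t=0,i=2, bit0=0)
  bits 10111010 = 186

186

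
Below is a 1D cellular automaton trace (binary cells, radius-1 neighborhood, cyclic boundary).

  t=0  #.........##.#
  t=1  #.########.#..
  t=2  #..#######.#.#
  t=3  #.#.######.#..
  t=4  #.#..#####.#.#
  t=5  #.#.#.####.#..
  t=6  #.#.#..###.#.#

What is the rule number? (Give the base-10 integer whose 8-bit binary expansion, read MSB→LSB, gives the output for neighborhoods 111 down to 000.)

199

  [7] ### => #  t=1,i=3
  [6] ##. => #  t=0,i=0
  [5] #.# => .  t=0,i=12
  [4] #.. => .  t=0,i=1
  [3] .## => .  t=0,i=10
  [2] .#. => #  t=1,i=0
  [1] ..# => #  t=0,i=9
  [0] ... => #  t=0,i=2
  bits 11000111 = 199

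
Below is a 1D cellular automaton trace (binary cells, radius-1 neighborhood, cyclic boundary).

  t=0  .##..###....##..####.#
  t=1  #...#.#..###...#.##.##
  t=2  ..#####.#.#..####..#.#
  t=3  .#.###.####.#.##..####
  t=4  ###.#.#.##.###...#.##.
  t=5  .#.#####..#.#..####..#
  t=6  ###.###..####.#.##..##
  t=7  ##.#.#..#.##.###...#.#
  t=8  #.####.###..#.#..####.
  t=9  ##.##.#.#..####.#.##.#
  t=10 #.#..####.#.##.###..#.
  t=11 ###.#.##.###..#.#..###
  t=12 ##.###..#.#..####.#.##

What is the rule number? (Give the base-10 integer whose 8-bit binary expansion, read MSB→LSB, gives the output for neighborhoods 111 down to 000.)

  ### -> #   bit 7 = 1  t=0,i=6
  ##. -> .   bit 6 = 0  t=0,i=2
  #.# -> #   bit 5 = 1  t=0,i=0
  #.. -> .   bit 4 = 0  t=0,i=3
  .## -> .   bit 3 = 0  t=0,i=1
  .#. -> #   bit 2 = 1  t=0,i=21
  ..# -> #   bit 1 = 1  t=0,i=4
  ... -> #   bit 0 = 1  t=0,i=9
  bits 10100111 = 167

167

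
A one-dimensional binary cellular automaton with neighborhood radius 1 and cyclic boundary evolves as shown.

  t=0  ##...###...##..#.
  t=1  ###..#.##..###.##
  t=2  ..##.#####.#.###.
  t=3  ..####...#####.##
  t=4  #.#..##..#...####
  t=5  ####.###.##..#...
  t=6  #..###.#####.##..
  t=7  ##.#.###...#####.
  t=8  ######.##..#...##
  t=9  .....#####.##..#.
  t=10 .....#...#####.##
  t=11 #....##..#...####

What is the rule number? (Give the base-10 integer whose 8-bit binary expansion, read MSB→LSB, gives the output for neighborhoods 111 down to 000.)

124

  ###|.  b7=0 t=0,i=6
  ##.|#  b6=1 t=0,i=1
  #.#|#  b5=1 t=0,i=16
  #..|#  b4=1 t=0,i=2
  .##|#  b3=1 t=0,i=0
  .#.|#  b2=1 t=0,i=15
  ..#|.  b1=0 t=0,i=4
  ...|.  b0=0 t=0,i=3
  bits 01111100 = 124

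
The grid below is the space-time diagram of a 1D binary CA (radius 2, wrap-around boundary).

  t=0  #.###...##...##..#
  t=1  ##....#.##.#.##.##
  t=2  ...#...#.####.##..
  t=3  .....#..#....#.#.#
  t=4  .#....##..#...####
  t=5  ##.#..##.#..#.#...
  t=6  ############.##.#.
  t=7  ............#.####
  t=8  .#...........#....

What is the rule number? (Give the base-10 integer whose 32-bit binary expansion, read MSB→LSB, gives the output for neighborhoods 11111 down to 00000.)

  ##### -> .   bit 31 = 0  t=6,i=2
  ####. -> .   bit 30 = 0  t=1,i=0
  ###.# -> .   bit 29 = 0  t=2,i=12
  ###.. -> .   bit 28 = 0  t=0,i=4
  ##.## -> #   bit 27 = 1  t=0,i=1
  ##.#. -> #   bit 26 = 1  t=1,i=10
  ##..# -> .   bit 25 = 0  t=0,i=15
  ##... -> .   bit 24 = 0  t=0,i=5
  #.### -> .   bit 23 = 0  t=0,i=2
  #.##. -> .   bit 22 = 0  t=1,i=8
  #.#.# -> #   bit 21 = 1  t=1,i=11
  #.#.. -> #   bit 20 = 1  t=3,i=17
  #..## -> #   bit 19 = 1  t=0,i=16
  #..#. -> #   bit 18 = 1  t=3,i=7
  #...# -> #   bit 17 = 1  t=0,i=6
  #.... -> #   bit 16 = 1  t=1,i=3
  .#### -> .   bit 15 = 0  t=1,i=17
  .###. -> .   bit 14 = 0  t=0,i=3
  .##.# -> #   bit 13 = 1  t=0,i=0
  .##.. -> #   bit 12 = 1  t=0,i=9
  .#.## -> #   bit 11 = 1  t=1,i=7
  .#.#. -> #   bit 10 = 1  t=3,i=14
  .#..# -> #   bit 9 = 1  t=3,i=6
  .#... -> .   bit 8 = 0  t=2,i=4
  ..### -> #   bit 7 = 1  t=4,i=14
  ..##. -> #   bit 6 = 1  t=0,i=8
  ..#.# -> .   bit 5 = 0  t=1,i=6
  ..#.. -> .   bit 4 = 0  t=2,i=3
  ...## -> .   bit 3 = 0  t=0,i=7
  ...#. -> .   bit 2 = 0  t=1,i=5
  ....# -> .   bit 1 = 0  t=1,i=4
  ..... -> .   bit 0 = 0  t=2,i=0
  bits 00001100001111110011111011000000 = 205471424

205471424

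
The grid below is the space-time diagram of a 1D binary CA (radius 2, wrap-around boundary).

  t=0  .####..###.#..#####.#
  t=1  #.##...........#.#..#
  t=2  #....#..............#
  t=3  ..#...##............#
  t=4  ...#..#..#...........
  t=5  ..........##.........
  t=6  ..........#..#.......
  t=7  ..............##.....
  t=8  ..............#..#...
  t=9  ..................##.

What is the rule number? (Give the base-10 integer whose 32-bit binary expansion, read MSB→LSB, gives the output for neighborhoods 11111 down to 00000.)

  ##### -> .   bit 31 = 0  t=0,i=16
  ####. -> #   bit 30 = 1  t=0,i=3
  ###.# -> .   bit 29 = 0  t=0,i=9
  ###.. -> .   bit 28 = 0  t=0,i=4
  ##.## -> .   bit 27 = 0  t=1,i=1
  ##.#. -> .   bit 26 = 0  t=0,i=10
  ##..# -> .   bit 25 = 0  t=0,i=5
  ##... -> .   bit 24 = 0  t=1,i=4
  #.### -> .   bit 23 = 0  t=0,i=1
  #.##. -> .   bit 22 = 0  t=1,i=2
  #.#.# -> #   bit 21 = 1  t=0,i=20
  #.#.. -> .   bit 20 = 0  t=0,i=11
  #..## -> .   bit 19 = 0  t=0,i=6
  #..#. -> .   bit 18 = 0  t=3,i=1
  #...# -> .   bit 17 = 0  t=3,i=4
  #.... -> #   bit 16 = 1  t=1,i=5
  .#### -> #   bit 15 = 1  t=0,i=2
  .###. -> .   bit 14 = 0  t=0,i=8
  .##.# -> #   bit 13 = 1  t=1,i=0
  .##.. -> .   bit 12 = 0  t=1,i=3
  .#.## -> #   bit 11 = 1  t=0,i=0
  .#.#. -> .   bit 10 = 0  t=1,i=16
  .#..# -> .   bit 9 = 0  t=0,i=12
  .#... -> #   bit 8 = 1  t=2,i=6
  ..### -> .   bit 7 = 0  t=0,i=7
  ..##. -> #   bit 6 = 1  t=1,i=20
  ..#.# -> .   bit 5 = 0  t=1,i=15
  ..#.. -> .   bit 4 = 0  t=2,i=5
  ...## -> .   bit 3 = 0  t=2,i=19
  ...#. -> .   bit 2 = 0  t=1,i=14
  ....# -> .   bit 1 = 0  t=1,i=13
  ..... -> .   bit 0 = 0  t=1,i=6
  bits 01000000001000011010100101000000 = 1075947840

1075947840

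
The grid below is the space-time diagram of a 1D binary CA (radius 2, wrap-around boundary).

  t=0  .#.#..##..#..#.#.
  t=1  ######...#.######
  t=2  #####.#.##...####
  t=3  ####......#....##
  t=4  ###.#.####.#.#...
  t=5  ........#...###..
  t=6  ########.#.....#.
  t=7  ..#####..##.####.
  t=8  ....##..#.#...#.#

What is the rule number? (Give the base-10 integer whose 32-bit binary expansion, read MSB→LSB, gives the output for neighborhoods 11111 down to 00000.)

3239847719

  nb #####: next=#  (t=1,i=0, bit31=1)
  nb ####.: next=#  (t=1,i=4, bit30=1)
  nb ###.#: next=.  (t=2,i=4, bit29=0)
  nb ###..: next=.  (t=1,i=5, bit28=0)
  nb ##.##: next=.  (t=7,i=11, bit27=0)
  nb ##.#.: next=.  (t=2,i=5, bit26=0)
  nb ##..#: next=.  (t=0,i=8, bit25=0)
  nb ##...: next=#  (t=1,i=6, bit24=1)
  nb #.###: next=.  (t=1,i=11, bit23=0)
  nb #.##.: next=.  (t=2,i=8, bit22=0)
  nb #.#.#: next=.  (t=2,i=6, bit21=0)
  nb #.#..: next=#  (t=0,i=3, bit20=1)
  nb #..##: next=#  (t=0,i=5, bit19=1)
  nb #..#.: next=#  (t=0,i=0, bit18=1)
  nb #...#: next=.  (t=1,i=7, bit17=0)
  nb #....: next=.  (t=3,i=5, bit16=0)
  nb .####: next=.  (t=1,i=12, bit15=0)
  nb .###.: next=.  (t=4,i=1, bit14=0)
  nb .##.#: next=#  (t=7,i=10, bit13=1)
  nb .##..: next=.  (t=0,i=7, bit12=0)
  nb .#.##: next=.  (t=1,i=10, bit11=0)
  nb .#.#.: next=#  (t=0,i=2, bit10=1)
  nb .#..#: next=#  (t=0,i=4, bit9=1)
  nb .#...: next=#  (t=3,i=11, bit8=1)
  nb ..###: next=.  (t=2,i=13, bit7=0)
  nb ..##.: next=.  (t=0,i=6, bit6=0)
  nb ..#.#: next=#  (t=0,i=1, bit5=1)
  nb ..#..: next=.  (t=0,i=10, bit4=0)
  nb ...##: next=.  (t=2,i=12, bit3=0)
  nb ...#.: next=#  (t=1,i=8, bit2=1)
  nb ....#: next=#  (t=3,i=8, bit1=1)
  nb .....: next=#  (t=3,i=6, bit0=1)
  bits 11000001000111000010011100100111 = 3239847719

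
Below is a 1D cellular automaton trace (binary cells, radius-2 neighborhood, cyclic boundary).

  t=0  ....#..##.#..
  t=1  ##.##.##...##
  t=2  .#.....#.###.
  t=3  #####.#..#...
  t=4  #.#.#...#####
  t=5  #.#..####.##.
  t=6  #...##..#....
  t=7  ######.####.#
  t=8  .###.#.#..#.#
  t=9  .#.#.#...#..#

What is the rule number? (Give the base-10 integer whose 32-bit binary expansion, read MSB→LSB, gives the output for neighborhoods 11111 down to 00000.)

  nb #####: next=#  (t=3,i=2, bit31=1)
  nb ####.: next=.  (t=1,i=0, bit30=0)
  nb ###.#: next=#  (t=1,i=1, bit29=1)
  nb ###..: next=.  (t=2,i=11, bit28=0)
  nb ##.##: next=.  (t=1,i=2, bit27=0)
  nb ##.#.: next=.  (t=0,i=9, bit26=0)
  nb ##..#: next=.  (t=2,i=12, bit25=0)
  nb ##...: next=.  (t=1,i=8, bit24=0)
  nb #.###: next=#  (t=2,i=9, bit23=1)
  nb #.##.: next=.  (t=1,i=3, bit22=0)
  nb #.#.#: next=#  (t=4,i=2, bit21=1)
  nb #.#..: next=.  (t=0,i=10, bit20=0)
  nb #..##: next=#  (t=0,i=6, bit19=1)
  nb #..#.: next=#  (t=2,i=0, bit18=1)
  nb #...#: next=#  (t=1,i=9, bit17=1)
  nb #....: next=#  (t=0,i=12, bit16=1)
  nb .####: next=.  (t=1,i=12, bit15=0)
  nb .###.: next=.  (t=2,i=10, bit14=0)
  nb .##.#: next=.  (t=0,i=8, bit13=0)
  nb .##..: next=#  (t=1,i=7, bit12=1)
  nb .#.##: next=.  (t=2,i=8, bit11=0)
  nb .#.#.: next=.  (t=4,i=3, bit10=0)
  nb .#..#: next=.  (t=0,i=5, bit9=0)
  nb .#...: next=#  (t=0,i=11, bit8=1)
  nb ..###: next=#  (t=1,i=11, bit7=1)
  nb ..##.: next=#  (t=0,i=7, bit6=1)
  nb ..#.#: next=.  (t=2,i=7, bit5=0)
  nb ..#..: next=#  (t=0,i=4, bit4=1)
  nb ...##: next=#  (t=1,i=10, bit3=1)
  nb ...#.: next=#  (t=0,i=3, bit2=1)
  nb ....#: next=.  (t=0,i=2, bit1=0)
  nb .....: next=#  (t=0,i=0, bit0=1)
  bits 10100000101011110001000111011101 = 2695827933

2695827933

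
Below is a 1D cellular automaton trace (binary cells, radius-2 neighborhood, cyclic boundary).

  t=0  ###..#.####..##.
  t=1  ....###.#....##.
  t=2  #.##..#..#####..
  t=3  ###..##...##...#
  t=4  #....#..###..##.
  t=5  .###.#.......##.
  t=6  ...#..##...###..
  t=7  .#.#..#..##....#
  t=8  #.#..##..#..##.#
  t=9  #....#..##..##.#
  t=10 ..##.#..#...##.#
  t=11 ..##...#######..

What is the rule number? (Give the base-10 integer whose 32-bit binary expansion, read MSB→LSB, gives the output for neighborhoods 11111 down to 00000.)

2689052026

  #####|#  b31=1 t=2,i=11
  ####.|.  b30=0 t=0,i=9
  ###.#|#  b29=1 t=1,i=6
  ###..|.  b28=0 t=0,i=2
  ##.##|.  b27=0 t=0,i=15
  ##.#.|.  b26=0 t=1,i=7
  ##..#|.  b25=0 t=0,i=3
  ##...|.  b24=0 t=1,i=15
  #.###|.  b23=0 t=0,i=0
  #.##.|#  b22=1 t=2,i=2
  #.#.#|.  b21=0 t=7,i=1
  #.#..|.  b20=0 t=1,i=8
  #..##|.  b19=0 t=0,i=12
  #..#.|#  b18=1 t=0,i=4
  #...#|#  b17=1 t=3,i=8
  #....|#  b16=1 t=1,i=0
  .####|#  b15=1 t=0,i=8
  .###.|.  b14=0 t=0,i=1
  .##.#|#  b13=1 t=0,i=14
  .##..|.  b12=0 t=1,i=14
  .#.##|#  b11=1 t=0,i=6
  .#.#.|#  b10=1 t=7,i=0
  .#..#|.  b9=0 t=2,i=7
  .#...|#  b8=1 t=1,i=9
  ..###|.  b7=0 t=1,i=4
  ..##.|#  b6=1 t=0,i=13
  ..#.#|#  b5=1 t=0,i=5
  ..#..|#  b4=1 t=2,i=6
  ...##|#  b3=1 t=1,i=3
  ...#.|.  b2=0 t=4,i=4
  ....#|#  b1=1 t=1,i=2
  .....|.  b0=0 t=1,i=1
  bits 10100000010001111010110101111010 = 2689052026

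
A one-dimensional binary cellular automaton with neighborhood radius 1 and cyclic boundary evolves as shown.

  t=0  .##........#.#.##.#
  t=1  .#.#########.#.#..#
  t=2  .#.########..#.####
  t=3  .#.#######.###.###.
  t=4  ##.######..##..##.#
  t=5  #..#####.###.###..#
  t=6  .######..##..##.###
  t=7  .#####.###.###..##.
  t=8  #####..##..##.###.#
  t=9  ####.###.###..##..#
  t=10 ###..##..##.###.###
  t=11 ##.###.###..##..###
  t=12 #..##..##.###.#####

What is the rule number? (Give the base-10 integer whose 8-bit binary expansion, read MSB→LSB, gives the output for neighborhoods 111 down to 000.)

  [7] ### => #  t=1,i=4
  [6] ##. => .  t=0,i=2
  [5] #.# => .  t=0,i=0
  [4] #.. => #  t=0,i=3
  [3] .## => #  t=0,i=1
  [2] .#. => #  t=0,i=11
  [1] ..# => #  t=0,i=10
  [0] ... => #  t=0,i=4
  bits 10011111 = 159

159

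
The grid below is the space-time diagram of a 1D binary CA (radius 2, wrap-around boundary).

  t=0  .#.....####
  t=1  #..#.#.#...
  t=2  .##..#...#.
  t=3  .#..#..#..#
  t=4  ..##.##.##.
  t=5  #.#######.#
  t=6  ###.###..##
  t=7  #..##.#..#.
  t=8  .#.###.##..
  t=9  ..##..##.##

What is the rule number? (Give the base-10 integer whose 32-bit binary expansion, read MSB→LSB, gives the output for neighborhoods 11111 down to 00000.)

  [31] ##### => #  t=5,i=4
  [30] ####. => .  t=0,i=9
  [29] ###.# => .  t=0,i=10
  [28] ###.. => #  t=6,i=6
  [27] ##.## => #  t=4,i=4
  [26] ##.#. => #  t=0,i=0
  [25] ##..# => .  t=2,i=3
  [24] ##... => #  t=4,i=10
  [23] #.### => #  t=5,i=2
  [22] #.##. => #  t=4,i=5
  [21] #.#.# => #  t=1,i=5
  [20] #.#.. => .  t=0,i=1
  [19] #..## => .  t=2,i=0
  [18] #..#. => #  t=1,i=2
  [17] #...# => #  t=1,i=9
  [16] #.... => #  t=0,i=3
  [15] .#### => .  t=0,i=8
  [14] .###. => .  t=6,i=5
  [13] .##.# => #  t=4,i=3
  [12] .##.. => .  t=2,i=2
  [11] .#.## => #  t=8,i=2
  [10] .#.#. => .  t=1,i=4
  [9] .#..# => #  t=1,i=1
  [8] .#... => .  t=0,i=2
  [7] ..### => #  t=0,i=7
  [6] ..##. => #  t=2,i=1
  [5] ..#.# => .  t=1,i=3
  [4] ..#.. => .  t=1,i=0
  [3] ...## => .  t=0,i=6
  [2] ...#. => .  t=1,i=10
  [1] ....# => #  t=0,i=5
  [0] ..... => .  t=0,i=4
  bits 10011101111001110010101011000010 = 2649172674

2649172674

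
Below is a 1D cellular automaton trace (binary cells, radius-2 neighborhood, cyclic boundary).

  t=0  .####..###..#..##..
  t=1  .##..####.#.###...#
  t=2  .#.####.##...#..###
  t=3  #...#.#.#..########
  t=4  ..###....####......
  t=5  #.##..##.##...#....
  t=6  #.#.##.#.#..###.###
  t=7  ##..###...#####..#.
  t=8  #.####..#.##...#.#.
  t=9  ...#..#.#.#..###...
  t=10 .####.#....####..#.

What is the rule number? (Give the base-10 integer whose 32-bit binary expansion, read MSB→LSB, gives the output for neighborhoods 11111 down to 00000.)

642507446

  #####|.  b31=0 t=3,i=13
  ####.|.  b30=0 t=0,i=3
  ###.#|#  b29=1 t=1,i=8
  ###..|.  b28=0 t=0,i=4
  ##.##|.  b27=0 t=2,i=7
  ##.#.|#  b26=1 t=1,i=9
  ##..#|#  b25=1 t=0,i=5
  ##...|.  b24=0 t=0,i=17
  #.###|.  b23=0 t=1,i=12
  #.##.|#  b22=1 t=1,i=1
  #.#.#|.  b21=0 t=1,i=10
  #.#..|.  b20=0 t=3,i=8
  #..##|#  b19=1 t=0,i=6
  #..#.|.  b18=0 t=0,i=11
  #...#|#  b17=1 t=0,i=18
  #....|#  b16=1 t=4,i=6
  .####|#  b15=1 t=0,i=2
  .###.|#  b14=1 t=0,i=8
  .##.#|#  b13=1 t=5,i=7
  .##..|.  b12=0 t=0,i=16
  .#.##|.  b11=0 t=1,i=0
  .#.#.|.  b10=0 t=3,i=5
  .#..#|#  b9=1 t=0,i=13
  .#...|.  b8=0 t=5,i=15
  ..###|#  b7=1 t=0,i=1
  ..##.|.  b6=0 t=0,i=15
  ..#.#|#  b5=1 t=1,i=18
  ..#..|#  b4=1 t=0,i=12
  ...##|.  b3=0 t=0,i=0
  ...#.|#  b2=1 t=1,i=17
  ....#|#  b1=1 t=4,i=0
  .....|.  b0=0 t=4,i=15
  bits 00100110010010111110001010110110 = 642507446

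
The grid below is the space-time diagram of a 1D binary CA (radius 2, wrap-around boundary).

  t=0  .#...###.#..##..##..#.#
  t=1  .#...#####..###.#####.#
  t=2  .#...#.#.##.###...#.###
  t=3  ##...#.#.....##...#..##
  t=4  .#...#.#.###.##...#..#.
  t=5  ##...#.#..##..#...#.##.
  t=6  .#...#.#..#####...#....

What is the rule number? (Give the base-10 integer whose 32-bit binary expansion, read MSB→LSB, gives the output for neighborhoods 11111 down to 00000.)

  ##### -> #   bit 31 = 1  t=1,i=7
  ####. -> .   bit 30 = 0  t=1,i=8
  ###.# -> #   bit 29 = 1  t=0,i=7
  ###.. -> #   bit 28 = 1  t=1,i=9
  ##.## -> .   bit 27 = 0  t=1,i=15
  ##.#. -> #   bit 26 = 1  t=0,i=8
  ##..# -> #   bit 25 = 1  t=0,i=14
  ##... -> .   bit 24 = 0  t=2,i=15
  #.### -> .   bit 23 = 0  t=1,i=16
  #.##. -> .   bit 22 = 0  t=2,i=9
  #.#.# -> #   bit 21 = 1  t=0,i=22
  #.#.. -> #   bit 20 = 1  t=0,i=1
  #..## -> .   bit 19 = 0  t=0,i=11
  #..#. -> #   bit 18 = 1  t=0,i=19
  #...# -> .   bit 17 = 0  t=0,i=3
  #.... -> #   bit 16 = 1  t=3,i=9
  .#### -> .   bit 15 = 0  t=1,i=6
  .###. -> #   bit 14 = 1  t=0,i=6
  .##.# -> .   bit 13 = 0  t=2,i=10
  .##.. -> #   bit 12 = 1  t=0,i=13
  .#.## -> .   bit 11 = 0  t=2,i=8
  .#.#. -> .   bit 10 = 0  t=0,i=0
  .#..# -> .   bit 9 = 0  t=0,i=10
  .#... -> .   bit 8 = 0  t=0,i=2
  ..### -> #   bit 7 = 1  t=0,i=5
  ..##. -> #   bit 6 = 1  t=0,i=12
  ..#.# -> #   bit 5 = 1  t=0,i=20
  ..#.. -> #   bit 4 = 1  t=3,i=18
  ...## -> .   bit 3 = 0  t=0,i=4
  ...#. -> .   bit 2 = 0  t=2,i=4
  ....# -> #   bit 1 = 1  t=3,i=11
  ..... -> #   bit 0 = 1  t=3,i=10
  bits 10110110001101010101000011110011 = 3056947443

3056947443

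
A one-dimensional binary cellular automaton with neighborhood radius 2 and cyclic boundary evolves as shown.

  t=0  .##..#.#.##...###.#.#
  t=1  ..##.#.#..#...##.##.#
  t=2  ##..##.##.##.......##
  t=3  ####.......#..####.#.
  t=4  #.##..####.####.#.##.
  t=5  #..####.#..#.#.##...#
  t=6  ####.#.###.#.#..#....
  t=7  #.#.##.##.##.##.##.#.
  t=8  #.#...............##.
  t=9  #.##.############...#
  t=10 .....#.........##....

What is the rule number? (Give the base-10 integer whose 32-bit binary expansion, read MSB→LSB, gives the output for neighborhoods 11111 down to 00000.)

  nb #####: next=.  (t=9,i=7, bit31=0)
  nb ####.: next=#  (t=2,i=0, bit30=1)
  nb ###.#: next=.  (t=0,i=16, bit29=0)
  nb ###..: next=#  (t=2,i=1, bit28=1)
  nb ##.##: next=.  (t=1,i=16, bit27=0)
  nb ##.#.: next=#  (t=0,i=17, bit26=1)
  nb ##..#: next=#  (t=0,i=3, bit25=1)
  nb ##...: next=.  (t=0,i=11, bit24=0)
  nb #.###: next=#  (t=3,i=0, bit23=1)
  nb #.##.: next=.  (t=0,i=1, bit22=0)
  nb #.#.#: next=#  (t=0,i=7, bit21=1)
  nb #.#..: next=#  (t=1,i=7, bit20=1)
  nb #..##: next=#  (t=1,i=1, bit19=1)
  nb #..#.: next=.  (t=0,i=4, bit18=0)
  nb #...#: next=.  (t=0,i=12, bit17=0)
  nb #....: next=.  (t=2,i=13, bit16=0)
  nb .####: next=.  (t=2,i=20, bit15=0)
  nb .###.: next=#  (t=0,i=15, bit14=1)
  nb .##.#: next=.  (t=1,i=3, bit13=0)
  nb .##..: next=#  (t=0,i=2, bit12=1)
  nb .#.##: next=.  (t=0,i=0, bit11=0)
  nb .#.#.: next=.  (t=0,i=6, bit10=0)
  nb .#..#: next=#  (t=1,i=0, bit9=1)
  nb .#...: next=#  (t=1,i=11, bit8=1)
  nb ..###: next=#  (t=0,i=14, bit7=1)
  nb ..##.: next=.  (t=1,i=2, bit6=0)
  nb ..#.#: next=#  (t=0,i=5, bit5=1)
  nb ..#..: next=#  (t=1,i=10, bit4=1)
  nb ...##: next=.  (t=0,i=13, bit3=0)
  nb ...#.: next=.  (t=3,i=10, bit2=0)
  nb ....#: next=#  (t=2,i=17, bit1=1)
  nb .....: next=#  (t=2,i=14, bit0=1)
  bits 01010110101110000101001110110011 = 1454920627

1454920627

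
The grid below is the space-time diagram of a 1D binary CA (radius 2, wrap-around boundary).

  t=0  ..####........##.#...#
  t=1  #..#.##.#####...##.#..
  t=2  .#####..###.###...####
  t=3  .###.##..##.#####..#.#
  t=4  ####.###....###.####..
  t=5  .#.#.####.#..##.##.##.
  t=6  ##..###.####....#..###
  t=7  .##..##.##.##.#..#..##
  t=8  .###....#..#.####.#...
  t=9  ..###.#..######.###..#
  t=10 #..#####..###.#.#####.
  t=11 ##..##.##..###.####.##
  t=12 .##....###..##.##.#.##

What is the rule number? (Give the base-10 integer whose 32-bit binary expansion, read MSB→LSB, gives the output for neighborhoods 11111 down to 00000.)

3084311075

  ##### -> #   bit 31 = 1  t=1,i=10
  ####. -> .   bit 30 = 0  t=0,i=4
  ###.# -> #   bit 29 = 1  t=2,i=10
  ###.. -> #   bit 28 = 1  t=0,i=5
  ##.## -> .   bit 27 = 0  t=1,i=7
  ##.#. -> #   bit 26 = 1  t=0,i=16
  ##..# -> #   bit 25 = 1  t=2,i=6
  ##... -> #   bit 24 = 1  t=0,i=6
  #.### -> #   bit 23 = 1  t=1,i=8
  #.##. -> #   bit 22 = 1  t=1,i=5
  #.#.# -> .   bit 21 = 0  t=3,i=21
  #.#.. -> #   bit 20 = 1  t=0,i=17
  #..## -> .   bit 19 = 0  t=0,i=1
  #..#. -> #   bit 18 = 1  t=1,i=2
  #...# -> #   bit 17 = 1  t=0,i=19
  #.... -> .   bit 16 = 0  t=0,i=7
  .#### -> #   bit 15 = 1  t=0,i=3
  .###. -> #   bit 14 = 1  t=2,i=9
  .##.# -> .   bit 13 = 0  t=0,i=15
  .##.. -> #   bit 12 = 1  t=3,i=6
  .#.## -> #   bit 11 = 1  t=1,i=4
  .#.#. -> .   bit 10 = 0  t=3,i=20
  .#..# -> #   bit 9 = 1  t=0,i=0
  .#... -> .   bit 8 = 0  t=0,i=18
  ..### -> .   bit 7 = 0  t=0,i=2
  ..##. -> .   bit 6 = 0  t=0,i=14
  ..#.# -> #   bit 5 = 1  t=1,i=3
  ..#.. -> .   bit 4 = 0  t=0,i=21
  ...## -> .   bit 3 = 0  t=0,i=13
  ...#. -> .   bit 2 = 0  t=0,i=20
  ....# -> #   bit 1 = 1  t=0,i=12
  ..... -> #   bit 0 = 1  t=0,i=8
  bits 10110111110101101101101000100011 = 3084311075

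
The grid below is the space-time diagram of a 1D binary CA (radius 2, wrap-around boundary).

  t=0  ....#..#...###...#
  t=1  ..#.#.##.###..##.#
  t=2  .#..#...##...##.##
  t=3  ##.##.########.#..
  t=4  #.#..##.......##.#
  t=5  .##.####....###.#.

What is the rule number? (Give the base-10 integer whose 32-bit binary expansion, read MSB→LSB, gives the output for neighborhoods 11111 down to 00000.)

230559962

  ##### -> .   bit 31 = 0  t=3,i=8
  ####. -> .   bit 30 = 0  t=3,i=12
  ###.# -> .   bit 29 = 0  t=3,i=13
  ###.. -> .   bit 28 = 0  t=0,i=13
  ##.## -> #   bit 27 = 1  t=1,i=8
  ##.#. -> #   bit 26 = 1  t=1,i=16
  ##..# -> .   bit 25 = 0  t=1,i=12
  ##... -> #   bit 24 = 1  t=0,i=14
  #.### -> #   bit 23 = 1  t=1,i=9
  #.##. -> .   bit 22 = 0  t=1,i=6
  #.#.# -> #   bit 21 = 1  t=1,i=4
  #.#.. -> #   bit 20 = 1  t=1,i=17
  #..## -> #   bit 19 = 1  t=1,i=13
  #..#. -> #   bit 18 = 1  t=0,i=6
  #...# -> #   bit 17 = 1  t=0,i=9
  #.... -> .   bit 16 = 0  t=0,i=1
  .#### -> .   bit 15 = 0  t=3,i=7
  .###. -> .   bit 14 = 0  t=0,i=12
  .##.# -> .   bit 13 = 0  t=1,i=7
  .##.. -> #   bit 12 = 1  t=2,i=9
  .#.## -> .   bit 11 = 0  t=1,i=5
  .#.#. -> .   bit 10 = 0  t=1,i=3
  .#..# -> .   bit 9 = 0  t=0,i=5
  .#... -> .   bit 8 = 0  t=0,i=0
  ..### -> #   bit 7 = 1  t=0,i=11
  ..##. -> #   bit 6 = 1  t=1,i=14
  ..#.# -> .   bit 5 = 0  t=1,i=2
  ..#.. -> #   bit 4 = 1  t=0,i=4
  ...## -> #   bit 3 = 1  t=0,i=10
  ...#. -> .   bit 2 = 0  t=0,i=3
  ....# -> #   bit 1 = 1  t=0,i=2
  ..... -> .   bit 0 = 0  t=4,i=9
  bits 00001101101111100001000011011010 = 230559962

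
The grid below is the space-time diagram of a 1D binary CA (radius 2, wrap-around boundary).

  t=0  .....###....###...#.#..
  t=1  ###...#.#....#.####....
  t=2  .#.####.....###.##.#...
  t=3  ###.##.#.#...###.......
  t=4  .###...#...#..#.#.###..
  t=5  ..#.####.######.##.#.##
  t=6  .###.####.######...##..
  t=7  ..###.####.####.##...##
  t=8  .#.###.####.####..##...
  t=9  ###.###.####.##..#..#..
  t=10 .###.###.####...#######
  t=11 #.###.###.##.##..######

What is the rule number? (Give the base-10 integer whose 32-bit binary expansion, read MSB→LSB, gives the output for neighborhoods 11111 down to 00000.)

  #####|#  b31=1 t=5,i=11
  ####.|#  b30=1 t=1,i=17
  ###.#|#  b29=1 t=2,i=14
  ###..|.  b28=0 t=0,i=7
  ##.##|#  b27=1 t=2,i=15
  ##.#.|.  b26=0 t=2,i=18
  ##..#|.  b25=0 t=5,i=0
  ##...|#  b24=1 t=0,i=8
  #.###|.  b23=0 t=1,i=15
  #.##.|.  b22=0 t=2,i=16
  #.#.#|#  b21=1 t=3,i=7
  #.#..|.  b20=0 t=0,i=20
  #..##|#  b19=1 t=7,i=1
  #..#.|#  b18=1 t=4,i=13
  #...#|#  b17=1 t=0,i=16
  #....|.  b16=0 t=0,i=9
  .####|#  b15=1 t=1,i=16
  .###.|#  b14=1 t=0,i=6
  .##.#|.  b13=0 t=2,i=17
  .##..|.  b12=0 t=5,i=22
  .#.##|#  b11=1 t=1,i=14
  .#.#.|.  b10=0 t=0,i=19
  .#..#|#  b9=1 t=4,i=12
  .#...|.  b8=0 t=0,i=21
  ..###|.  b7=0 t=0,i=5
  ..##.|.  b6=0 t=6,i=19
  ..#.#|#  b5=1 t=0,i=18
  ..#..|#  b4=1 t=4,i=7
  ...##|.  b3=0 t=0,i=4
  ...#.|#  b2=1 t=0,i=17
  ....#|.  b1=0 t=0,i=3
  .....|#  b0=1 t=0,i=0
  bits 11101001001011101100101000110101 = 3912157749

3912157749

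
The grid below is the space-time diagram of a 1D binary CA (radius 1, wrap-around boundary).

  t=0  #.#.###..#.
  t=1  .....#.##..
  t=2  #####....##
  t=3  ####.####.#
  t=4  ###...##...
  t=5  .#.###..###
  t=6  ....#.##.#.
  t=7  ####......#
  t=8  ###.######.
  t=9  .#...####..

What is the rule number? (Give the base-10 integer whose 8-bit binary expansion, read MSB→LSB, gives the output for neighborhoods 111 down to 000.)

  nb ###: next=#  (t=0,i=5, bit7=1)
  nb ##.: next=.  (t=0,i=6, bit6=0)
  nb #.#: next=.  (t=0,i=1, bit5=0)
  nb #..: next=#  (t=0,i=7, bit4=1)
  nb .##: next=.  (t=0,i=4, bit3=0)
  nb .#.: next=.  (t=0,i=0, bit2=0)
  nb ..#: next=#  (t=0,i=8, bit1=1)
  nb ...: next=#  (t=1,i=0, bit0=1)
  bits 10010011 = 147

147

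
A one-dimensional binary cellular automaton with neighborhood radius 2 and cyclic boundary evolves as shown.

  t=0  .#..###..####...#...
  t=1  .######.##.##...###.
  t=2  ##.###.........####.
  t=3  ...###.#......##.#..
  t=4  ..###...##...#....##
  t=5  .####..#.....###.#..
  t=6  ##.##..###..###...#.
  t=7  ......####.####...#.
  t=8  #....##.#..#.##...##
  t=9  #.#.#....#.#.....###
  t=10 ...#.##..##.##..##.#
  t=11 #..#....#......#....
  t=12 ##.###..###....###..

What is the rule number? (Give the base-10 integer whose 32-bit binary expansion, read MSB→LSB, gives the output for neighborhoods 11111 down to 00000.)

  #####|#  b31=1 t=1,i=3
  ####.|#  b30=1 t=0,i=11
  ###.#|.  b29=0 t=1,i=6
  ###..|#  b28=1 t=0,i=6
  ##.##|.  b27=0 t=1,i=7
  ##.#.|.  b26=0 t=3,i=6
  ##..#|.  b25=0 t=0,i=7
  ##...|.  b24=0 t=0,i=13
  #.###|#  b23=1 t=2,i=3
  #.##.|.  b22=0 t=1,i=8
  #.#.#|.  b21=0 t=9,i=2
  #.#..|.  b20=0 t=3,i=7
  #..##|#  b19=1 t=0,i=3
  #..#.|.  b18=0 t=5,i=6
  #...#|.  b17=0 t=0,i=14
  #....|#  b16=1 t=0,i=18
  .####|.  b15=0 t=0,i=10
  .###.|#  b14=1 t=0,i=5
  .##.#|.  b13=0 t=1,i=9
  .##..|.  b12=0 t=1,i=12
  .#.##|.  b11=0 t=6,i=19
  .#.#.|#  b10=1 t=9,i=3
  .#..#|#  b9=1 t=0,i=2
  .#...|#  b8=1 t=0,i=17
  ..###|#  b7=1 t=0,i=4
  ..##.|.  b6=0 t=3,i=14
  ..#.#|#  b5=1 t=6,i=18
  ..#..|#  b4=1 t=0,i=1
  ...##|#  b3=1 t=1,i=15
  ...#.|.  b2=0 t=0,i=0
  ....#|.  b1=0 t=0,i=19
  .....|.  b0=0 t=2,i=8
  bits 11010000100010010100011110111000 = 3498657720

3498657720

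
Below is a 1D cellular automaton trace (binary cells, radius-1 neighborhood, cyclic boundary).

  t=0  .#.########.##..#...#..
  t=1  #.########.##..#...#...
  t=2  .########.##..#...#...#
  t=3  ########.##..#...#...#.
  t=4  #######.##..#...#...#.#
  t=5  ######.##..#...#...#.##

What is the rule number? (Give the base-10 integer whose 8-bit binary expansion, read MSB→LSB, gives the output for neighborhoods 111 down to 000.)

170

  ###|#  b7=1 t=0,i=4
  ##.|.  b6=0 t=0,i=10
  #.#|#  b5=1 t=0,i=2
  #..|.  b4=0 t=0,i=14
  .##|#  b3=1 t=0,i=3
  .#.|.  b2=0 t=0,i=1
  ..#|#  b1=1 t=0,i=0
  ...|.  b0=0 t=0,i=18
  bits 10101010 = 170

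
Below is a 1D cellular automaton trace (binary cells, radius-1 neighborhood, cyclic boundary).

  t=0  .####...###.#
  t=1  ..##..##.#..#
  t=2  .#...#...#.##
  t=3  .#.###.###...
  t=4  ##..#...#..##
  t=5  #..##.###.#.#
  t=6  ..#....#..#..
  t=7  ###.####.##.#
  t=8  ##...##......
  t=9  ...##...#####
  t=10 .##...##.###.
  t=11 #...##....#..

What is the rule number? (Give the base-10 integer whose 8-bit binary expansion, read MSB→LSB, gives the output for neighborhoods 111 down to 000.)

135

  nb ###: next=#  (t=0,i=2, bit7=1)
  nb ##.: next=.  (t=0,i=4, bit6=0)
  nb #.#: next=.  (t=0,i=0, bit5=0)
  nb #..: next=.  (t=0,i=5, bit4=0)
  nb .##: next=.  (t=0,i=1, bit3=0)
  nb .#.: next=#  (t=0,i=12, bit2=1)
  nb ..#: next=#  (t=0,i=7, bit1=1)
  nb ...: next=#  (t=0,i=6, bit0=1)
  bits 10000111 = 135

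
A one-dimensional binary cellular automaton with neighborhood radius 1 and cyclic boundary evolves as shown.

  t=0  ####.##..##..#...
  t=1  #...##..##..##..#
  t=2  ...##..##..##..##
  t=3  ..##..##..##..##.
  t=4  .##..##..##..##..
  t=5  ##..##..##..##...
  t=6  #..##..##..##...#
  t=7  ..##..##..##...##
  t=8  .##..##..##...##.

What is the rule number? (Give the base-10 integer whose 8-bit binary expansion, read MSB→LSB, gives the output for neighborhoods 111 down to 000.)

  ###|.  b7=0 t=0,i=1
  ##.|.  b6=0 t=0,i=3
  #.#|#  b5=1 t=0,i=4
  #..|.  b4=0 t=0,i=7
  .##|#  b3=1 t=0,i=0
  .#.|#  b2=1 t=0,i=13
  ..#|#  b1=1 t=0,i=8
  ...|.  b0=0 t=0,i=15
  bits 00101110 = 46

46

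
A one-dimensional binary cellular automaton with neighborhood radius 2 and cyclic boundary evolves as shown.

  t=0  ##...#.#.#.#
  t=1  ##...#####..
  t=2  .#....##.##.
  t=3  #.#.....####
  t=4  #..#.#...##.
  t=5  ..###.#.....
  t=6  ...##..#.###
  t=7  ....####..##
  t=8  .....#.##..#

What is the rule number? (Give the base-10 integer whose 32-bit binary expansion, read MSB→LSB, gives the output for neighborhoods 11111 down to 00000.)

  ##### -> #   bit 31 = 1  t=1,i=7
  ####. -> .   bit 30 = 0  t=1,i=8
  ###.# -> #   bit 29 = 1  t=3,i=0
  ###.. -> #   bit 28 = 1  t=0,i=1
  ##.## -> #   bit 27 = 1  t=2,i=8
  ##.#. -> .   bit 26 = 0  t=3,i=1
  ##..# -> #   bit 25 = 1  t=1,i=10
  ##... -> .   bit 24 = 0  t=0,i=2
  #.### -> .   bit 23 = 0  t=0,i=11
  #.##. -> #   bit 22 = 1  t=2,i=9
  #.#.# -> #   bit 21 = 1  t=0,i=7
  #.#.. -> .   bit 20 = 0  t=3,i=2
  #..## -> .   bit 19 = 0  t=1,i=11
  #..#. -> #   bit 18 = 1  t=2,i=0
  #...# -> .   bit 17 = 0  t=0,i=3
  #.... -> .   bit 16 = 0  t=2,i=3
  .#### -> #   bit 15 = 1  t=1,i=6
  .###. -> #   bit 14 = 1  t=0,i=0
  .##.# -> .   bit 13 = 0  t=2,i=7
  .##.. -> #   bit 12 = 1  t=1,i=1
  .#.## -> .   bit 11 = 0  t=0,i=10
  .#.#. -> #   bit 10 = 1  t=0,i=6
  .#..# -> .   bit 9 = 0  t=4,i=1
  .#... -> #   bit 8 = 1  t=2,i=2
  ..### -> .   bit 7 = 0  t=1,i=5
  ..##. -> .   bit 6 = 0  t=1,i=0
  ..#.# -> #   bit 5 = 1  t=0,i=5
  ..#.. -> .   bit 4 = 0  t=2,i=1
  ...## -> .   bit 3 = 0  t=1,i=4
  ...#. -> .   bit 2 = 0  t=0,i=4
  ....# -> .   bit 1 = 0  t=2,i=4
  ..... -> #   bit 0 = 1  t=3,i=5
  bits 10111010011001001101010100100001 = 3127170337

3127170337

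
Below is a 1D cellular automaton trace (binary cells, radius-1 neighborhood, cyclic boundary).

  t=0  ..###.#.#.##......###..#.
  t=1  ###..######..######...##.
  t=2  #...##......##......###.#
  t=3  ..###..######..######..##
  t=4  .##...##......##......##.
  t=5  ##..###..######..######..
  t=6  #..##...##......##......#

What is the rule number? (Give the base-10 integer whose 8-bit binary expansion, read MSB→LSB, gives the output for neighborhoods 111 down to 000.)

47

  [7] ### => .  t=0,i=3
  [6] ##. => .  t=0,i=4
  [5] #.# => #  t=0,i=5
  [4] #.. => .  t=0,i=12
  [3] .## => #  t=0,i=2
  [2] .#. => #  t=0,i=6
  [1] ..# => #  t=0,i=1
  [0] ... => #  t=0,i=0
  bits 00101111 = 47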